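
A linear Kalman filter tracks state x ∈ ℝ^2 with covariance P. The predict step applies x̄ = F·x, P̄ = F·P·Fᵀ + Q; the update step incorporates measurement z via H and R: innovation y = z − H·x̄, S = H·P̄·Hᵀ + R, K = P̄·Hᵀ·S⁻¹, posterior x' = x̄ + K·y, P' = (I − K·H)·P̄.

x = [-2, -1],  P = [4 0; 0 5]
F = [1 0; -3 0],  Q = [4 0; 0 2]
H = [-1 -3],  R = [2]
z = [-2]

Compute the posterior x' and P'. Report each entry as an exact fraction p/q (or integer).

x̄ = F·x = [-2, 6]
P̄ = F·P·Fᵀ + Q = [8 -12; -12 38]
y = z − H·x̄ = [14]
S = H·P̄·Hᵀ + R = [280]
K = P̄·Hᵀ·S⁻¹ = [1/10; -51/140]
x' = x̄ + K·y = [-3/5, 9/10]
P' = (I − K·H)·P̄ = [26/5 -9/5; -9/5 59/70]

x' = [-3/5, 9/10]
P' = [26/5 -9/5; -9/5 59/70]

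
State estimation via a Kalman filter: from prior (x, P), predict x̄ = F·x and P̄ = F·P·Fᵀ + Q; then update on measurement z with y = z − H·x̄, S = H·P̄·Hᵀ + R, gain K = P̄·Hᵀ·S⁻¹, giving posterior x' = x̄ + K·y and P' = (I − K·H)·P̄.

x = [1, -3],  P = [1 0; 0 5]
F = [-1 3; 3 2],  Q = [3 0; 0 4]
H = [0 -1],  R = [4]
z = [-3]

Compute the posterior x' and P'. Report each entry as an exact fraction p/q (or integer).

x' = [-208/37, 87/37]
P' = [1084/37 108/37; 108/37 132/37]

x̄ = F·x = [-10, -3]
P̄ = F·P·Fᵀ + Q = [49 27; 27 33]
y = z − H·x̄ = [-6]
S = H·P̄·Hᵀ + R = [37]
K = P̄·Hᵀ·S⁻¹ = [-27/37; -33/37]
x' = x̄ + K·y = [-208/37, 87/37]
P' = (I − K·H)·P̄ = [1084/37 108/37; 108/37 132/37]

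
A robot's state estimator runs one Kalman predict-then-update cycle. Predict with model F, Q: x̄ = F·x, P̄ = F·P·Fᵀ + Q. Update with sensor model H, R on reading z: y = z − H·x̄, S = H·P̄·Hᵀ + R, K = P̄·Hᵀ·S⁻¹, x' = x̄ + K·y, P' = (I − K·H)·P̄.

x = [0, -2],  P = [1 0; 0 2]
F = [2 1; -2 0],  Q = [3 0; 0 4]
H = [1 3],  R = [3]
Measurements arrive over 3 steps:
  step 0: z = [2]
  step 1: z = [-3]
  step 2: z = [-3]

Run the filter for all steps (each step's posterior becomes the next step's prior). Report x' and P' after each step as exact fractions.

step 0: x' = [-11/5, 4/3], P' = [177/20 -3; -3 4/3]
step 1: x' = [2301/3134, -1852/1567], P' = [32073/3134 -5799/1567; -5799/1567 2599/1567]
step 2: x' = [-15963/371389, -367821/371389], P' = [3798642/371389 -1375608/371389; -1375608/371389 617230/371389]

step 0: x̄ = F·x = [-2, 0]
step 0: P̄ = F·P·Fᵀ + Q = [9 -4; -4 8]
step 0: y = z − H·x̄ = [4]
step 0: S = H·P̄·Hᵀ + R = [60]
step 0: K = P̄·Hᵀ·S⁻¹ = [-1/20; 1/3]
step 0: x' = x̄ + K·y = [-11/5, 4/3]
step 0: P' = (I − K·H)·P̄ = [177/20 -3; -3 4/3]
step 1: x̄ = F·x = [-46/15, 22/5]
step 1: P̄ = F·P·Fᵀ + Q = [416/15 -147/5; -147/5 197/5]
step 1: y = z − H·x̄ = [-197/15]
step 1: S = H·P̄·Hᵀ + R = [3134/15]
step 1: K = P̄·Hᵀ·S⁻¹ = [-907/3134; 666/1567]
step 1: x' = x̄ + K·y = [2301/3134, -1852/1567]
step 1: P' = (I − K·H)·P̄ = [32073/3134 -5799/1567; -5799/1567 2599/1567]
step 2: x̄ = F·x = [449/1567, -2301/1567]
step 2: P̄ = F·P·Fᵀ + Q = [48250/1567 -52548/1567; -52548/1567 70414/1567]
step 2: y = z − H·x̄ = [1753/1567]
step 2: S = H·P̄·Hᵀ + R = [371389/1567]
step 2: K = P̄·Hᵀ·S⁻¹ = [-109394/371389; 158694/371389]
step 2: x' = x̄ + K·y = [-15963/371389, -367821/371389]
step 2: P' = (I − K·H)·P̄ = [3798642/371389 -1375608/371389; -1375608/371389 617230/371389]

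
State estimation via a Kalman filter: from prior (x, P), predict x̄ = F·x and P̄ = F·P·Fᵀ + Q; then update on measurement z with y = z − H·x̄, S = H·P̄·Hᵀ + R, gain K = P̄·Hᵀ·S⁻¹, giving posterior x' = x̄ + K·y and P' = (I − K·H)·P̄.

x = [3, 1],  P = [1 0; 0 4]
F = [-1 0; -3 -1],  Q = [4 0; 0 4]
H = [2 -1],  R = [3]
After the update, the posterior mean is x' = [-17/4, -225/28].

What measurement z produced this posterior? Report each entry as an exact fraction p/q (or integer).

z = [-1]

x̄ = F·x = [-3, -10]
P̄ = F·P·Fᵀ + Q = [5 3; 3 17]
S = H·P̄·Hᵀ + R = [28]
K = P̄·Hᵀ·S⁻¹ = [1/4; -11/28]
x' − x̄ = [-5/4, 55/28] = K·y
y = (KᵀK)⁻¹·Kᵀ·(x' − x̄) = [-5]
z = y + H·x̄ = [-5] + [4] = [-1]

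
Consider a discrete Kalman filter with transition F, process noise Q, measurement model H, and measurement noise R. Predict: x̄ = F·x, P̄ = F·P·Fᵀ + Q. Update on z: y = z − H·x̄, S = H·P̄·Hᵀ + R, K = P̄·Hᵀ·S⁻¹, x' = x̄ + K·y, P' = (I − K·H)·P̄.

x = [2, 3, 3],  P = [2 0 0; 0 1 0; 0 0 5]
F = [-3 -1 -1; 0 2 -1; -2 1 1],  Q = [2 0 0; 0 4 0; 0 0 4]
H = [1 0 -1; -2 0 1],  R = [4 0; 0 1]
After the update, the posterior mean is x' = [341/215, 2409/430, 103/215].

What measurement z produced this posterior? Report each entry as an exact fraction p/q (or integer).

z = [1, -3]

x̄ = F·x = [-12, 3, 2]
P̄ = F·P·Fᵀ + Q = [26 3 6; 3 13 -3; 6 -3 18]
S = H·P̄·Hᵀ + R = [36 -52; -52 99]
K = P̄·Hᵀ·S⁻¹ = [-103/215 -154/215; 63/430 -3/215; -219/215 -102/215]
x' − x̄ = [2921/215, 1119/430, -327/215] = K·y
y = (KᵀK)⁻¹·Kᵀ·(x' − x̄) = [15, -29]
z = y + H·x̄ = [15, -29] + [-14, 26] = [1, -3]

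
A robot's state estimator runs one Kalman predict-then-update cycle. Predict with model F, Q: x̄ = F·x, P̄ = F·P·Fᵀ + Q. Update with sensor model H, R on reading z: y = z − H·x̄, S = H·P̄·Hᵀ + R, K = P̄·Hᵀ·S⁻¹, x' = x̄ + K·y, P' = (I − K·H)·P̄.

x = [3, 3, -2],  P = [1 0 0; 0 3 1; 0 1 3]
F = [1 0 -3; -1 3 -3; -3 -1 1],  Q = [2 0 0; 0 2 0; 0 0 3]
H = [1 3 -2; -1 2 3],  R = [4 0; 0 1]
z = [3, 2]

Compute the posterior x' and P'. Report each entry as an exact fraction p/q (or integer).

x' = [-304565/72627, 785/563, -247969/145254]
P' = [968501/72627 -513/563 364271/72627; -513/563 167/563 -252/563; 364271/72627 -252/563 295249/145254]

x̄ = F·x = [9, 12, -14]
P̄ = F·P·Fᵀ + Q = [30 17 -9; 17 39 -9; -9 -9 16]
y = z − H·x̄ = [-70, 29]
S = H·P̄·Hᵀ + R = [695 1; 1 209]
K = P̄·Hᵀ·S⁻¹ = [10357/72627 -8042/72627; 123/563 91/563; -14251/145254 27173/145254]
x' = x̄ + K·y = [-304565/72627, 785/563, -247969/145254]
P' = (I − K·H)·P̄ = [968501/72627 -513/563 364271/72627; -513/563 167/563 -252/563; 364271/72627 -252/563 295249/145254]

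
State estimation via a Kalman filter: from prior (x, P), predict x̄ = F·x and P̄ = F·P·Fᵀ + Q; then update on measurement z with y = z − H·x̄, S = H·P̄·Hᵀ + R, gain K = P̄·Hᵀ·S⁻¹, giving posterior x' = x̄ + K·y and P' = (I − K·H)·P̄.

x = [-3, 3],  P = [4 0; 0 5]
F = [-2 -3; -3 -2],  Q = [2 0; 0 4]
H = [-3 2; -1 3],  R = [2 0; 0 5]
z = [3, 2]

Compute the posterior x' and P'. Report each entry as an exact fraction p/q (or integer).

x̄ = F·x = [-3, 3]
P̄ = F·P·Fᵀ + Q = [63 54; 54 60]
y = z − H·x̄ = [-12, -10]
S = H·P̄·Hᵀ + R = [161 -45; -45 284]
K = P̄·Hᵀ·S⁻¹ = [-18549/43699 12294/43699; -6258/43699 18396/43699]
x' = x̄ + K·y = [-31449/43699, 22233/43699]
P' = (I − K·H)·P̄ = [33462/43699 31644/43699; 31644/43699 41208/43699]

x' = [-31449/43699, 22233/43699]
P' = [33462/43699 31644/43699; 31644/43699 41208/43699]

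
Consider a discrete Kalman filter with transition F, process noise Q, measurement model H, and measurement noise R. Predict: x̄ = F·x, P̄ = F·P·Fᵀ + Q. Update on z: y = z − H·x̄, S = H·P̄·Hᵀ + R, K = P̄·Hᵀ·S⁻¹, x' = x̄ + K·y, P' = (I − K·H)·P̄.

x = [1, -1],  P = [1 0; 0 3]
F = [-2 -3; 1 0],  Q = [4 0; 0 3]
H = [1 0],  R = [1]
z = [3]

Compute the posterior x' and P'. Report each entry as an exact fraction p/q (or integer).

x̄ = F·x = [1, 1]
P̄ = F·P·Fᵀ + Q = [35 -2; -2 4]
y = z − H·x̄ = [2]
S = H·P̄·Hᵀ + R = [36]
K = P̄·Hᵀ·S⁻¹ = [35/36; -1/18]
x' = x̄ + K·y = [53/18, 8/9]
P' = (I − K·H)·P̄ = [35/36 -1/18; -1/18 35/9]

x' = [53/18, 8/9]
P' = [35/36 -1/18; -1/18 35/9]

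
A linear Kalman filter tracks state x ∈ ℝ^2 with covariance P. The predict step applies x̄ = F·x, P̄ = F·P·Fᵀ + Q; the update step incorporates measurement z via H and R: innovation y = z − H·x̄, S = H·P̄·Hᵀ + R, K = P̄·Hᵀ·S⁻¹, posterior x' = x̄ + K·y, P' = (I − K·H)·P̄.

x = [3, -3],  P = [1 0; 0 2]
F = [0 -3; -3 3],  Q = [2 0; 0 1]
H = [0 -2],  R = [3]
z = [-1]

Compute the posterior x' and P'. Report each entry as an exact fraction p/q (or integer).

x̄ = F·x = [9, -18]
P̄ = F·P·Fᵀ + Q = [20 -18; -18 28]
y = z − H·x̄ = [-37]
S = H·P̄·Hᵀ + R = [115]
K = P̄·Hᵀ·S⁻¹ = [36/115; -56/115]
x' = x̄ + K·y = [-297/115, 2/115]
P' = (I − K·H)·P̄ = [1004/115 -54/115; -54/115 84/115]

x' = [-297/115, 2/115]
P' = [1004/115 -54/115; -54/115 84/115]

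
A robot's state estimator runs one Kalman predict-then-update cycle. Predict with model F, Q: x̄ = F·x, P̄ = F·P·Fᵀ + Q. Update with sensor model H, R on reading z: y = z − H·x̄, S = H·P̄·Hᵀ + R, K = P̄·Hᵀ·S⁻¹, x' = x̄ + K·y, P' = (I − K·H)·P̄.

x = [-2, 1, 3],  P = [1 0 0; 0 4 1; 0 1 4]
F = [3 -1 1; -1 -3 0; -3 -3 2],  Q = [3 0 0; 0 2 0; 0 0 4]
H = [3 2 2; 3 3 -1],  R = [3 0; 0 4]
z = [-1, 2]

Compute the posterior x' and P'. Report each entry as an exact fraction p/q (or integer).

x̄ = F·x = [-4, -1, 9]
P̄ = F·P·Fᵀ + Q = [18 6 6; 6 39 33; 6 33 53]
y = z − H·x̄ = [-5, 26]
S = H·P̄·Hᵀ + R = [941 530; 530 444]
K = P̄·Hᵀ·S⁻¹ = [-87/34226 10383/68452; 4467/34226 5061/68452; 6305/17113 -10119/34226]
x' = x̄ + K·y = [-745/17113, 4616/17113, -9055/17113]
P' = (I − K·H)·P̄ = [280215/34226 -310083/34226 -55185/17113; -310083/34226 353049/34226 59388/17113; -55185/17113 59388/17113 32847/17113]

x' = [-745/17113, 4616/17113, -9055/17113]
P' = [280215/34226 -310083/34226 -55185/17113; -310083/34226 353049/34226 59388/17113; -55185/17113 59388/17113 32847/17113]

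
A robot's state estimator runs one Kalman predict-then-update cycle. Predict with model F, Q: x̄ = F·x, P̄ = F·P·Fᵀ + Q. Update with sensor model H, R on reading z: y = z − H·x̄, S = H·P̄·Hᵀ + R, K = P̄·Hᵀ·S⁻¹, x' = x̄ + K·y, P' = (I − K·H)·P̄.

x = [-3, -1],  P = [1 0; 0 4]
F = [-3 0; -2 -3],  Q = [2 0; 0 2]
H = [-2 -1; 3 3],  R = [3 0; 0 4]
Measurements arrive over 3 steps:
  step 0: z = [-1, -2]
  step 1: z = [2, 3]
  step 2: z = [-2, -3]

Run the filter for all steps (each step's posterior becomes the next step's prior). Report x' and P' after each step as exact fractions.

step 0: x' = [14773/6041, -18891/6041], P' = [13338/6041 -14838/6041; -14838/6041 18822/6041]
step 1: x' = [-228157/73132, 21625599/5338636], P' = [86933/36566 -94219/36566; -94219/36566 8423189/2669318]
step 2: x' = [8598714471/2466309446, -11079633395/2466309446], P' = [2890366047/1233154723 -3123255747/1233154723; -3123255747/1233154723 3821317575/1233154723]

step 0: x̄ = F·x = [9, 9]
step 0: P̄ = F·P·Fᵀ + Q = [11 6; 6 42]
step 0: y = z − H·x̄ = [26, -56]
step 0: S = H·P̄·Hᵀ + R = [113 -246; -246 589]
step 0: K = P̄·Hᵀ·S⁻¹ = [-3946/6041 -1125/6041; 3618/6041 2988/6041]
step 0: x' = x̄ + K·y = [14773/6041, -18891/6041]
step 0: P' = (I − K·H)·P̄ = [13338/6041 -14838/6041; -14838/6041 18822/6041]
step 1: x̄ = F·x = [-44319/6041, 27127/6041]
step 1: P̄ = F·P·Fᵀ + Q = [132124/6041 -53514/6041; -53514/6041 56776/6041]
step 1: y = z − H·x̄ = [-49429/6041, 9957/863]
step 1: S = H·P̄·Hᵀ + R = [389339/6041 -68778/863; -68778/863 108716/863]
step 1: K = P̄·Hᵀ·S⁻¹ = [-26549/36566 -10929/73132; 1777595/2669318 2317803/5338636]
step 1: x' = x̄ + K·y = [-228157/73132, 21625599/5338636]
step 1: P' = (I − K·H)·P̄ = [86933/36566 -94219/36566; -94219/36566 8423189/2669318]
step 2: x̄ = F·x = [684471/73132, -31565875/5338636]
step 2: P̄ = F·P·Fᵀ + Q = [855529/36566 -326373/36566; -326373/36566 23995929/2669318]
step 2: y = z − H·x̄ = [57689619/5338636, -17804358/1334659]
step 2: S = H·P̄·Hᵀ + R = [186517435/2669318 -116141214/1334659; -116141214/1334659 179934532/1334659]
step 2: K = P̄·Hᵀ·S⁻¹ = [-885825449/1233154723 -174667275/1233154723; 808397973/1233154723 523546371/1233154723]
step 2: x' = x̄ + K·y = [8598714471/2466309446, -11079633395/2466309446]
step 2: P' = (I − K·H)·P̄ = [2890366047/1233154723 -3123255747/1233154723; -3123255747/1233154723 3821317575/1233154723]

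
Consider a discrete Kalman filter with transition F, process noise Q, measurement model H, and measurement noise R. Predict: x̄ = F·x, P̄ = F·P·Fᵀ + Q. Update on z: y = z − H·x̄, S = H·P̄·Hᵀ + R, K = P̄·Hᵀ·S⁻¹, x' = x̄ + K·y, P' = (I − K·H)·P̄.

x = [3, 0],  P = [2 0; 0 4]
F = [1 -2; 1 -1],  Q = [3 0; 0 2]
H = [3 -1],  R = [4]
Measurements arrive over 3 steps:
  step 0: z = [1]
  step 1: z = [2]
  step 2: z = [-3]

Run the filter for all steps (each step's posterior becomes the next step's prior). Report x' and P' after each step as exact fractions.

step 0: x̄ = F·x = [3, 3]
step 0: P̄ = F·P·Fᵀ + Q = [21 10; 10 8]
step 0: y = z − H·x̄ = [-5]
step 0: S = H·P̄·Hᵀ + R = [141]
step 0: K = P̄·Hᵀ·S⁻¹ = [53/141; 22/141]
step 0: x' = x̄ + K·y = [158/141, 313/141]
step 0: P' = (I − K·H)·P̄ = [152/141 244/141; 244/141 644/141]
step 1: x̄ = F·x = [-156/47, -155/141]
step 1: P̄ = F·P·Fᵀ + Q = [725/47 236/47; 236/47 590/141]
step 1: y = z − H·x̄ = [1531/141]
step 1: S = H·P̄·Hᵀ + R = [16481/141]
step 1: K = P̄·Hᵀ·S⁻¹ = [5817/16481; 1534/16481]
step 1: x' = x̄ + K·y = [8459/16481, -1461/16481]
step 1: P' = (I − K·H)·P̄ = [14246/16481 19470/16481; 19470/16481 52274/16481]
step 2: x̄ = F·x = [11381/16481, 9920/16481]
step 2: P̄ = F·P·Fᵀ + Q = [194905/16481 60384/16481; 60384/16481 60542/16481]
step 2: y = z − H·x̄ = [-73666/16481]
step 2: S = H·P̄·Hᵀ + R = [1518307/16481]
step 2: K = P̄·Hᵀ·S⁻¹ = [524331/1518307; 17230/216901]
step 2: x' = x̄ + K·y = [-1295159/1518307, 53540/216901]
step 2: P' = (I − K·H)·P̄ = [1274354/1518307 246534/216901; 246534/216901 670682/216901]

step 0: x' = [158/141, 313/141], P' = [152/141 244/141; 244/141 644/141]
step 1: x' = [8459/16481, -1461/16481], P' = [14246/16481 19470/16481; 19470/16481 52274/16481]
step 2: x' = [-1295159/1518307, 53540/216901], P' = [1274354/1518307 246534/216901; 246534/216901 670682/216901]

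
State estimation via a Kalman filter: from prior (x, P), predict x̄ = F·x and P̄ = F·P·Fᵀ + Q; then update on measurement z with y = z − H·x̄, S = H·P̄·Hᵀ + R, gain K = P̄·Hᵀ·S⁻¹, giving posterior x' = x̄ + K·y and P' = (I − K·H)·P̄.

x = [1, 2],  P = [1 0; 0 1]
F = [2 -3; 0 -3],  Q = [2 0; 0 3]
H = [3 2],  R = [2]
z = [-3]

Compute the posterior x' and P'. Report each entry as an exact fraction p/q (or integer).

x̄ = F·x = [-4, -6]
P̄ = F·P·Fᵀ + Q = [15 9; 9 12]
y = z − H·x̄ = [21]
S = H·P̄·Hᵀ + R = [293]
K = P̄·Hᵀ·S⁻¹ = [63/293; 51/293]
x' = x̄ + K·y = [151/293, -687/293]
P' = (I − K·H)·P̄ = [426/293 -576/293; -576/293 915/293]

x' = [151/293, -687/293]
P' = [426/293 -576/293; -576/293 915/293]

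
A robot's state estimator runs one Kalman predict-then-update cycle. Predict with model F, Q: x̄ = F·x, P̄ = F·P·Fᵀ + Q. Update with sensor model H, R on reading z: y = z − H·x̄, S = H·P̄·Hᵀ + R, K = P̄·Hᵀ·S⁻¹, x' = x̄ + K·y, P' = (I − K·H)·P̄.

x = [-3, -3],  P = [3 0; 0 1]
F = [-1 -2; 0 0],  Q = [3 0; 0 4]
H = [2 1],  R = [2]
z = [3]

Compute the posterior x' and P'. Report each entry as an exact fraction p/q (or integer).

x' = [57/23, -30/23]
P' = [30/23 -40/23; -40/23 84/23]

x̄ = F·x = [9, 0]
P̄ = F·P·Fᵀ + Q = [10 0; 0 4]
y = z − H·x̄ = [-15]
S = H·P̄·Hᵀ + R = [46]
K = P̄·Hᵀ·S⁻¹ = [10/23; 2/23]
x' = x̄ + K·y = [57/23, -30/23]
P' = (I − K·H)·P̄ = [30/23 -40/23; -40/23 84/23]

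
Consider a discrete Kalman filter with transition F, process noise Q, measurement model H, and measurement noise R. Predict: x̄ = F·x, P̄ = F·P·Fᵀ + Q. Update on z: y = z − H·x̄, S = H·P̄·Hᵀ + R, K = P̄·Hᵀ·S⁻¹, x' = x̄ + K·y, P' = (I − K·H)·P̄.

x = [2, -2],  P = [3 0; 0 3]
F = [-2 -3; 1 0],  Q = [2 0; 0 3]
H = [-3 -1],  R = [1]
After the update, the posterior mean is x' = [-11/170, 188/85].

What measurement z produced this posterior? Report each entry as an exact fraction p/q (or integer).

z = [-2]

x̄ = F·x = [2, 2]
P̄ = F·P·Fᵀ + Q = [41 -6; -6 6]
S = H·P̄·Hᵀ + R = [340]
K = P̄·Hᵀ·S⁻¹ = [-117/340; 3/85]
x' − x̄ = [-351/170, 18/85] = K·y
y = (KᵀK)⁻¹·Kᵀ·(x' − x̄) = [6]
z = y + H·x̄ = [6] + [-8] = [-2]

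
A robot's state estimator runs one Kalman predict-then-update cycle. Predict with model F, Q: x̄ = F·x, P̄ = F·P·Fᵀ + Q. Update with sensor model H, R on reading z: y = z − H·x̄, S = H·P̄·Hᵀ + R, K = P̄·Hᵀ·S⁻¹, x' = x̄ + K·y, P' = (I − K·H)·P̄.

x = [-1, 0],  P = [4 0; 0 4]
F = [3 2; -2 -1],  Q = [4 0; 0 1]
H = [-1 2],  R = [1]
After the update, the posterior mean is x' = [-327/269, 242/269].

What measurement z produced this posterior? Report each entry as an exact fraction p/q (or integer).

z = [3]

x̄ = F·x = [-3, 2]
P̄ = F·P·Fᵀ + Q = [56 -32; -32 21]
S = H·P̄·Hᵀ + R = [269]
K = P̄·Hᵀ·S⁻¹ = [-120/269; 74/269]
x' − x̄ = [480/269, -296/269] = K·y
y = (KᵀK)⁻¹·Kᵀ·(x' − x̄) = [-4]
z = y + H·x̄ = [-4] + [7] = [3]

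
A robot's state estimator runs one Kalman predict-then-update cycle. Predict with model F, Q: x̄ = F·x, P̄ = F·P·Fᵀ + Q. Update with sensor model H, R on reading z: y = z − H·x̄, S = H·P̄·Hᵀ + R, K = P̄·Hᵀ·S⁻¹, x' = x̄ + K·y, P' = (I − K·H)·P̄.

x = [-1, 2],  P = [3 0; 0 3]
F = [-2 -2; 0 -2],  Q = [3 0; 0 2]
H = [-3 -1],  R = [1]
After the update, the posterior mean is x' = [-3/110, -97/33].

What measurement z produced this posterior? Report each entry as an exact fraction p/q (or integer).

x̄ = F·x = [-2, -4]
P̄ = F·P·Fᵀ + Q = [27 12; 12 14]
S = H·P̄·Hᵀ + R = [330]
K = P̄·Hᵀ·S⁻¹ = [-31/110; -5/33]
x' − x̄ = [217/110, 35/33] = K·y
y = (KᵀK)⁻¹·Kᵀ·(x' − x̄) = [-7]
z = y + H·x̄ = [-7] + [10] = [3]

z = [3]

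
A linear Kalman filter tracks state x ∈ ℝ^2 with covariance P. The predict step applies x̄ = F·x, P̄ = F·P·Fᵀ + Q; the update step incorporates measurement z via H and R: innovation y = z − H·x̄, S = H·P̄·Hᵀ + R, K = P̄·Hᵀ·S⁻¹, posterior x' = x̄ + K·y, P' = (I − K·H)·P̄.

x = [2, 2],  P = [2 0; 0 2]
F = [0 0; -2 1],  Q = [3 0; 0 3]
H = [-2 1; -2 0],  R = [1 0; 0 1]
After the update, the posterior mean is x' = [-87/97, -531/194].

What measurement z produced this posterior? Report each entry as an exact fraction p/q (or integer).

z = [-1, 2]

x̄ = F·x = [0, -2]
P̄ = F·P·Fᵀ + Q = [3 0; 0 13]
S = H·P̄·Hᵀ + R = [26 12; 12 13]
K = P̄·Hᵀ·S⁻¹ = [-3/97 -42/97; 169/194 -78/97]
x' − x̄ = [-87/97, -143/194] = K·y
y = (KᵀK)⁻¹·Kᵀ·(x' − x̄) = [1, 2]
z = y + H·x̄ = [1, 2] + [-2, 0] = [-1, 2]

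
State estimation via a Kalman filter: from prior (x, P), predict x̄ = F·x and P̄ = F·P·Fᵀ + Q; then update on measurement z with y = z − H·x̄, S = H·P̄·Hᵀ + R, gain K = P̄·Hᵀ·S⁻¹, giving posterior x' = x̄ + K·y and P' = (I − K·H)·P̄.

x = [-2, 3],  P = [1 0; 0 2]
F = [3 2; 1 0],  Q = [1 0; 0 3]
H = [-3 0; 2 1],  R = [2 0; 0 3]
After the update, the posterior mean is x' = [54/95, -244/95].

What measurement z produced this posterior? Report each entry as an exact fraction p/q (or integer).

x̄ = F·x = [0, -2]
P̄ = F·P·Fᵀ + Q = [18 3; 3 4]
S = H·P̄·Hᵀ + R = [164 -117; -117 91]
K = P̄·Hᵀ·S⁻¹ = [-27/95 6/95; 27/95 587/1235]
x' − x̄ = [54/95, -54/95] = K·y
y = (KᵀK)⁻¹·Kᵀ·(x' − x̄) = [-2, 0]
z = y + H·x̄ = [-2, 0] + [0, -2] = [-2, -2]

z = [-2, -2]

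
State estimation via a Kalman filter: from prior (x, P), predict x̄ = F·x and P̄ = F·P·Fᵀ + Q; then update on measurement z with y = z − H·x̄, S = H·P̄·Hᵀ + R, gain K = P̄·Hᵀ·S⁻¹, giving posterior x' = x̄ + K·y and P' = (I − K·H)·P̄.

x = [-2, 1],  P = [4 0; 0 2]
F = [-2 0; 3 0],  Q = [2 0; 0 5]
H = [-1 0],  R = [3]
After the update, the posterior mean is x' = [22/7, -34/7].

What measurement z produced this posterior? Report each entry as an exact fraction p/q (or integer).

z = [-3]

x̄ = F·x = [4, -6]
P̄ = F·P·Fᵀ + Q = [18 -24; -24 41]
S = H·P̄·Hᵀ + R = [21]
K = P̄·Hᵀ·S⁻¹ = [-6/7; 8/7]
x' − x̄ = [-6/7, 8/7] = K·y
y = (KᵀK)⁻¹·Kᵀ·(x' − x̄) = [1]
z = y + H·x̄ = [1] + [-4] = [-3]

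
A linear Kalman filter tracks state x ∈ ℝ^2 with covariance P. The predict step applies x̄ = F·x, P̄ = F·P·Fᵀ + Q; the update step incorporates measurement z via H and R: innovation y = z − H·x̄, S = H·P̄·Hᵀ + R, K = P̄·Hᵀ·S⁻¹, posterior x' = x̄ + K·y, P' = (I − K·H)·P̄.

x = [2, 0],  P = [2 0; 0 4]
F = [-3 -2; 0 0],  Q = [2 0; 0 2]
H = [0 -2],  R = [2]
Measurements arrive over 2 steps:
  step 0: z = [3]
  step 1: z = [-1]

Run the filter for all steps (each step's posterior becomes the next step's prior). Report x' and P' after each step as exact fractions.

step 0: x̄ = F·x = [-6, 0]
step 0: P̄ = F·P·Fᵀ + Q = [36 0; 0 2]
step 0: y = z − H·x̄ = [3]
step 0: S = H·P̄·Hᵀ + R = [10]
step 0: K = P̄·Hᵀ·S⁻¹ = [0; -2/5]
step 0: x' = x̄ + K·y = [-6, -6/5]
step 0: P' = (I − K·H)·P̄ = [36 0; 0 2/5]
step 1: x̄ = F·x = [102/5, 0]
step 1: P̄ = F·P·Fᵀ + Q = [1638/5 0; 0 2]
step 1: y = z − H·x̄ = [-1]
step 1: S = H·P̄·Hᵀ + R = [10]
step 1: K = P̄·Hᵀ·S⁻¹ = [0; -2/5]
step 1: x' = x̄ + K·y = [102/5, 2/5]
step 1: P' = (I − K·H)·P̄ = [1638/5 0; 0 2/5]

step 0: x' = [-6, -6/5], P' = [36 0; 0 2/5]
step 1: x' = [102/5, 2/5], P' = [1638/5 0; 0 2/5]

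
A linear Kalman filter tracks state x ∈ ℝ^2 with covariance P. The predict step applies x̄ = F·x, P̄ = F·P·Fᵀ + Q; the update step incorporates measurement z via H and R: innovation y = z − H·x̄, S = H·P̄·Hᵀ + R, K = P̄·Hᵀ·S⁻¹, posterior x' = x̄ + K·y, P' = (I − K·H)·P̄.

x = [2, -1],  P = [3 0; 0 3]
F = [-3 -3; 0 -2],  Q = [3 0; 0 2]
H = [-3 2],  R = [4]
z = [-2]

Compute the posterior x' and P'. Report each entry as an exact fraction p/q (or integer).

x' = [318/119, 368/119]
P' = [708/119 972/119; 972/119 4322/357]

x̄ = F·x = [-3, 2]
P̄ = F·P·Fᵀ + Q = [57 18; 18 14]
y = z − H·x̄ = [-15]
S = H·P̄·Hᵀ + R = [357]
K = P̄·Hᵀ·S⁻¹ = [-45/119; -26/357]
x' = x̄ + K·y = [318/119, 368/119]
P' = (I − K·H)·P̄ = [708/119 972/119; 972/119 4322/357]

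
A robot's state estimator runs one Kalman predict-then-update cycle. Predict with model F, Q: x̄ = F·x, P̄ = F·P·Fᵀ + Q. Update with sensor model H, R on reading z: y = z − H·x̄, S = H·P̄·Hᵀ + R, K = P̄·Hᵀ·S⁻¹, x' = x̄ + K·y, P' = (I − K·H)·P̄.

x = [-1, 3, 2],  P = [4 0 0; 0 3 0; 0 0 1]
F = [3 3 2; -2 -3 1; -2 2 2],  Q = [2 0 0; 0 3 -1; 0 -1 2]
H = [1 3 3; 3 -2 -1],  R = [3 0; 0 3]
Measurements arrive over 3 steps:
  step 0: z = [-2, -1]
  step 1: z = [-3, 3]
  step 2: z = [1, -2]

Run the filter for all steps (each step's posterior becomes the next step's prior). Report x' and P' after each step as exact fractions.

step 0: x̄ = F·x = [10, -5, 12]
step 0: P̄ = F·P·Fᵀ + Q = [69 -49 -2; -49 47 -1; -2 -1 34]
step 0: y = z − H·x̄ = [-33, -29]
step 0: S = H·P̄·Hᵀ + R = [477 -527; -527 1442]
step 0: K = P̄·Hᵀ·S⁻¹ = [40661/410105 102171/410105; 1858/410105 -67577/410105; 119848/410105 32993/410105]
step 0: x' = x̄ + K·y = [-203722/410105, -152106/410105, 9479/410105]
step 0: P' = (I − K·H)·P̄ = [346272/410105 807066/410105 -881829/410105; 807066/410105 2891093/410105 -3158257/410105; -881829/410105 -3158257/410105 3572048/410105]
step 1: x̄ = F·x = [-1048526/410105, 873241/410105, 24438/82021]
step 1: P̄ = F·P·Fᵀ + Q = [10290843/410105 -22702763/410105 -757822/82021; -22702763/410105 64368938/410105 2062131/82021; -757822/82021 2062131/82021 677982/82021]
step 1: y = z − H·x̄ = [-3168082/410105, 1248913/82021]
step 1: S = H·P̄·Hᵀ + R = [647991342/410105 -129507789/82021; -129507789/82021 138224800/82021]
step 1: K = P̄·Hᵀ·S⁻¹ = [655335979/4638760473 1919018798/7731267455; 2441347484/13916281419 -3139776728/23193802365; 1403852210/13916281419 200982323/4638760473]
step 1: x' = x̄ + K·y = [3048530126/23193802365, -89562983081/69581407095, 2482420475/13916281419]
step 1: P' = (I − K·H)·P̄ = [3599857807/7731267455 15450728993/23193802365 -3154781381/4638760473; 15450728993/23193802365 170558543062/69581407095 -34760506927/13916281419; -3154781381/4638760473 -34760506927/13916281419 39319140518/13916281419]
step 2: x̄ = F·x = [-216427973359/69581407095, 262809870862/69581407095, -172592942168/69581407095]
step 2: P̄ = F·P·Fᵀ + Q = [933009295897/69581407095 -1462781284021/69581407095 -217327040626/69581407095; -1462781284021/69581407095 3858290026903/69581407095 501698457553/69581407095; -217327040626/69581407095 501698457553/69581407095 354710670658/69581407095]
step 2: y = z − H·x̄ = [15358594372/69581407095, 95905322827/7731267455]
step 2: S = H·P̄·Hᵀ + R = [38008682083303/69581407095 -4212023968537/7731267455; -4212023968537/7731267455 5028647793872/7731267455]
step 2: K = P̄·Hᵀ·S⁻¹ = [565658220473713/4069444277479369 1008077405622675/4069444277479369; 688028453047934/4069444277479369 -557251996770377/4069444277479369; 434642402475770/4069444277479369 183317979179319/4069444277479369]
step 2: x' = x̄ + K·y = [-27794225554118/4069444277479369, 8609575548494237/4069444277479369, -7724065338172013/4069444277479369]
step 2: P' = (I − K·H)·P̄ = [1871957591456232/4069444277479369 2649968200845702/4069444277479369 -2708295844190733/4069444277479369; 2649968200845702/4069444277479369 9816954873415537/4069444277479369 -10012249153982837/4069444277479369; -2708295844190733/4069444277479369 -10012249153982837/4069444277479369 11349656837855518/4069444277479369]

step 0: x' = [-203722/410105, -152106/410105, 9479/410105], P' = [346272/410105 807066/410105 -881829/410105; 807066/410105 2891093/410105 -3158257/410105; -881829/410105 -3158257/410105 3572048/410105]
step 1: x' = [3048530126/23193802365, -89562983081/69581407095, 2482420475/13916281419], P' = [3599857807/7731267455 15450728993/23193802365 -3154781381/4638760473; 15450728993/23193802365 170558543062/69581407095 -34760506927/13916281419; -3154781381/4638760473 -34760506927/13916281419 39319140518/13916281419]
step 2: x' = [-27794225554118/4069444277479369, 8609575548494237/4069444277479369, -7724065338172013/4069444277479369], P' = [1871957591456232/4069444277479369 2649968200845702/4069444277479369 -2708295844190733/4069444277479369; 2649968200845702/4069444277479369 9816954873415537/4069444277479369 -10012249153982837/4069444277479369; -2708295844190733/4069444277479369 -10012249153982837/4069444277479369 11349656837855518/4069444277479369]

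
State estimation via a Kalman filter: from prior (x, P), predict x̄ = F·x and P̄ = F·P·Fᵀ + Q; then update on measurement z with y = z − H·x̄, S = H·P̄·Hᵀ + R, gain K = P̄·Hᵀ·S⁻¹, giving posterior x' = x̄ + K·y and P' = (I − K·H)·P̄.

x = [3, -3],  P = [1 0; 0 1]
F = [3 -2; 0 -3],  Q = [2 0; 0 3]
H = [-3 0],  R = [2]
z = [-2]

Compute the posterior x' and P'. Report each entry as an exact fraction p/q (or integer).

x' = [120/137, 459/137]
P' = [30/137 12/137; 12/137 1320/137]

x̄ = F·x = [15, 9]
P̄ = F·P·Fᵀ + Q = [15 6; 6 12]
y = z − H·x̄ = [43]
S = H·P̄·Hᵀ + R = [137]
K = P̄·Hᵀ·S⁻¹ = [-45/137; -18/137]
x' = x̄ + K·y = [120/137, 459/137]
P' = (I − K·H)·P̄ = [30/137 12/137; 12/137 1320/137]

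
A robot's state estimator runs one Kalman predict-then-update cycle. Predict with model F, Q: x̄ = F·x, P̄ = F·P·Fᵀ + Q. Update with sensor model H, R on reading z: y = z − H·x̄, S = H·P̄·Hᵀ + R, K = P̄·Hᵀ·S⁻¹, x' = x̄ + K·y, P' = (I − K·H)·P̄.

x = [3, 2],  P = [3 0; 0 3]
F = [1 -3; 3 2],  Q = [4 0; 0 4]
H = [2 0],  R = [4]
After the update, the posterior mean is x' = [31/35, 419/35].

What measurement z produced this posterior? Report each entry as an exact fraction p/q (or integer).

x̄ = F·x = [-3, 13]
P̄ = F·P·Fᵀ + Q = [34 -9; -9 43]
S = H·P̄·Hᵀ + R = [140]
K = P̄·Hᵀ·S⁻¹ = [17/35; -9/70]
x' − x̄ = [136/35, -36/35] = K·y
y = (KᵀK)⁻¹·Kᵀ·(x' − x̄) = [8]
z = y + H·x̄ = [8] + [-6] = [2]

z = [2]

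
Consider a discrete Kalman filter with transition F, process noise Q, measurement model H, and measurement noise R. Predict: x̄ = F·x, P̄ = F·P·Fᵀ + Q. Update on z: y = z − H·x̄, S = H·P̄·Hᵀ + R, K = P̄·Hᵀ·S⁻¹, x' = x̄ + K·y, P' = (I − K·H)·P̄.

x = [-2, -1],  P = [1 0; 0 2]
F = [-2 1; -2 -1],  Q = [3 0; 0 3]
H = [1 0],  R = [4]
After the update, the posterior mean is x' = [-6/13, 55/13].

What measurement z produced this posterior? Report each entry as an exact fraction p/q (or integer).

x̄ = F·x = [3, 5]
P̄ = F·P·Fᵀ + Q = [9 2; 2 9]
S = H·P̄·Hᵀ + R = [13]
K = P̄·Hᵀ·S⁻¹ = [9/13; 2/13]
x' − x̄ = [-45/13, -10/13] = K·y
y = (KᵀK)⁻¹·Kᵀ·(x' − x̄) = [-5]
z = y + H·x̄ = [-5] + [3] = [-2]

z = [-2]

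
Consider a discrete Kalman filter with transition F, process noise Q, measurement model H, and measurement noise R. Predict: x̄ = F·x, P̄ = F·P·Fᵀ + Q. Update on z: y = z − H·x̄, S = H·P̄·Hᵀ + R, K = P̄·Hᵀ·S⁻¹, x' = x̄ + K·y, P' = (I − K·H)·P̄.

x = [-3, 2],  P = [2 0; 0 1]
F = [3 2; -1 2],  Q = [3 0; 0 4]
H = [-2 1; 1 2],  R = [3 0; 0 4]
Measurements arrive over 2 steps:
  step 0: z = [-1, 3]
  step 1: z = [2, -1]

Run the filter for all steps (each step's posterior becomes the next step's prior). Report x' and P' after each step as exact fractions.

step 0: x' = [6241/6805, 9403/6805], P' = [4236/6805 468/6805; 468/6805 4794/6805]
step 1: x' = [-11516191/17083549, 2646405/17083549], P' = [10389924/17083549 1273824/17083549; 1273824/17083549 11735688/17083549]

step 0: x̄ = F·x = [-5, 7]
step 0: P̄ = F·P·Fᵀ + Q = [25 -2; -2 10]
step 0: y = z − H·x̄ = [-18, -6]
step 0: S = H·P̄·Hᵀ + R = [121 -24; -24 61]
step 0: K = P̄·Hᵀ·S⁻¹ = [-2668/6805 1293/6805; 1286/6805 2514/6805]
step 0: x' = x̄ + K·y = [6241/6805, 9403/6805]
step 0: P' = (I − K·H)·P̄ = [4236/6805 468/6805; 468/6805 4794/6805]
step 1: x̄ = F·x = [37529/6805, 2513/1361]
step 1: P̄ = F·P·Fᵀ + Q = [83331/6805 1668/1361; 1668/1361 9752/1361]
step 1: y = z − H·x̄ = [76103/6805, -69464/6805]
step 1: S = H·P̄·Hᵀ + R = [369139/6805 -94162/6805; -94162/6805 338951/6805]
step 1: K = P̄·Hᵀ·S⁻¹ = [-282696/742763 3234393/17083549; 133160/742763 6186300/17083549]
step 1: x' = x̄ + K·y = [-11516191/17083549, 2646405/17083549]
step 1: P' = (I − K·H)·P̄ = [10389924/17083549 1273824/17083549; 1273824/17083549 11735688/17083549]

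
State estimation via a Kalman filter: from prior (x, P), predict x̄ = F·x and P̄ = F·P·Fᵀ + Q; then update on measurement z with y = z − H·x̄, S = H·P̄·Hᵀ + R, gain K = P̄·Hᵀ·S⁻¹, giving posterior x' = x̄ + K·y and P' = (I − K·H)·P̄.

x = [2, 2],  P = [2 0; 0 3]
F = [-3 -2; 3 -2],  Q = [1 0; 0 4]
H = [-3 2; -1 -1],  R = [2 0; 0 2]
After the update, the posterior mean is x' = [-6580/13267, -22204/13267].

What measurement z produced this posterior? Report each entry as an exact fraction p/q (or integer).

x̄ = F·x = [-10, 2]
P̄ = F·P·Fᵀ + Q = [31 -6; -6 34]
S = H·P̄·Hᵀ + R = [489 19; 19 55]
K = P̄·Hᵀ·S⁻¹ = [-2650/13267 -5115/13267; 2631/13267 -7663/13267]
x' − x̄ = [126090/13267, -48738/13267] = K·y
y = (KᵀK)⁻¹·Kᵀ·(x' − x̄) = [-36, -6]
z = y + H·x̄ = [-36, -6] + [34, 8] = [-2, 2]

z = [-2, 2]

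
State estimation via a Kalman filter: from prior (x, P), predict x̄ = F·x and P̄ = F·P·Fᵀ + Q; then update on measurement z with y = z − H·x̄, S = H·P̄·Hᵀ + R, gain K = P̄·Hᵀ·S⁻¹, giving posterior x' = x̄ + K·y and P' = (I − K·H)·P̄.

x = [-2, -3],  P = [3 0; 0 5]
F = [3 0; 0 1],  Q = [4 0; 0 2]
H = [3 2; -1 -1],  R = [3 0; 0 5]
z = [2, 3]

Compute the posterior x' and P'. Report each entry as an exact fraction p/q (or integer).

x̄ = F·x = [-6, -3]
P̄ = F·P·Fᵀ + Q = [31 0; 0 7]
y = z − H·x̄ = [26, -6]
S = H·P̄·Hᵀ + R = [310 -107; -107 43]
K = P̄·Hᵀ·S⁻¹ = [62/171 31/171; -49/627 -224/627]
x' = x̄ + K·y = [400/171, -1811/627]
P' = (I − K·H)·P̄ = [496/171 -217/57; -217/57 1169/209]

x' = [400/171, -1811/627]
P' = [496/171 -217/57; -217/57 1169/209]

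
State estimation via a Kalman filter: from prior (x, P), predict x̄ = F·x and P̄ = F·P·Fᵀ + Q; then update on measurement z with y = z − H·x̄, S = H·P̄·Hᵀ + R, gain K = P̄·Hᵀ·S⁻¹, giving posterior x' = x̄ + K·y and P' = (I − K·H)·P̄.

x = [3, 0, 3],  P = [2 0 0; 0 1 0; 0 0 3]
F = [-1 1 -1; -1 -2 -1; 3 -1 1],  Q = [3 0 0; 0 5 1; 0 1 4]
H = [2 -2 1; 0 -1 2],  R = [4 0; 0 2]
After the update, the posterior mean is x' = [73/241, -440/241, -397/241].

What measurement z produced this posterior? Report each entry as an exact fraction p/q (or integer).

z = [3, -2]

x̄ = F·x = [-6, -6, 12]
P̄ = F·P·Fᵀ + Q = [9 3 -10; 3 14 -6; -10 -6 26]
S = H·P̄·Hᵀ + R = [82 64; 64 144]
K = P̄·Hᵀ·S⁻¹ = [55/241 -1007/3856; -74/241 -85/1928; -35/241 901/1928]
x' − x̄ = [1519/241, 1006/241, -3289/241] = K·y
y = (KᵀK)⁻¹·Kᵀ·(x' − x̄) = [-9, -32]
z = y + H·x̄ = [-9, -32] + [12, 30] = [3, -2]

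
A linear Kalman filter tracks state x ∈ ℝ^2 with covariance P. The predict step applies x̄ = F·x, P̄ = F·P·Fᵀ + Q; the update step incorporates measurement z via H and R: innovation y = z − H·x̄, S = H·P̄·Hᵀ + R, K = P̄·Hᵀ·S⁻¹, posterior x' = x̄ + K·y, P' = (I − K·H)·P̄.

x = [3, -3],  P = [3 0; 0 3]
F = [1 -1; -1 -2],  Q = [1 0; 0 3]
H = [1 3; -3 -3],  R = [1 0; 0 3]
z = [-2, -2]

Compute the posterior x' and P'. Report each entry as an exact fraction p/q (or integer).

x̄ = F·x = [6, 3]
P̄ = F·P·Fᵀ + Q = [7 3; 3 18]
y = z − H·x̄ = [-17, 25]
S = H·P̄·Hᵀ + R = [188 -219; -219 282]
K = P̄·Hᵀ·S⁻¹ = [-686/1685 -712/1685; 759/1685 213/1685]
x' = x̄ + K·y = [3972/1685, -2523/1685]
P' = (I − K·H)·P̄ = [1411/1685 -699/1685; -699/1685 486/1685]

x' = [3972/1685, -2523/1685]
P' = [1411/1685 -699/1685; -699/1685 486/1685]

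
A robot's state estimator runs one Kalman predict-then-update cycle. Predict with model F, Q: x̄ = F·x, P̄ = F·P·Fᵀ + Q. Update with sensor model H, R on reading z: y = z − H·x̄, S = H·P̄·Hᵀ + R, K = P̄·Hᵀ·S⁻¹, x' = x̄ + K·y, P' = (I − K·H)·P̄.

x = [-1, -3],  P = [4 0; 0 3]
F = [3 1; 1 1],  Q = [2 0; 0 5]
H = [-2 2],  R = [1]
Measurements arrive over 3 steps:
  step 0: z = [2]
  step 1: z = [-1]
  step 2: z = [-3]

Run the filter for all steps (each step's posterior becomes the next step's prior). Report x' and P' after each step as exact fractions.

step 0: x' = [-454/93, -120/31], P' = [1109/93 361/31; 361/31 360/31]
step 1: x' = [-8758/20441, -18024/20441], P' = [411757/20441 402751/20441; 402751/20441 398832/20441]
step 2: x' = [2244126/1025843, 54788/78911], P' = [152307469/7180901 11460811/552377; 11460811/552377 11343364/552377]

step 0: x̄ = F·x = [-6, -4]
step 0: P̄ = F·P·Fᵀ + Q = [41 15; 15 12]
step 0: y = z − H·x̄ = [-2]
step 0: S = H·P̄·Hᵀ + R = [93]
step 0: K = P̄·Hᵀ·S⁻¹ = [-52/93; -2/31]
step 0: x' = x̄ + K·y = [-454/93, -120/31]
step 0: P' = (I − K·H)·P̄ = [1109/93 361/31; 361/31 360/31]
step 1: x̄ = F·x = [-574/31, -814/93]
step 1: P̄ = F·P·Fᵀ + Q = [5915/31 2913/31; 2913/31 4820/93]
step 1: y = z − H·x̄ = [-1909/93]
step 1: S = H·P̄·Hᵀ + R = [20441/93]
step 1: K = P̄·Hᵀ·S⁻¹ = [-18012/20441; -7838/20441]
step 1: x' = x̄ + K·y = [-8758/20441, -18024/20441]
step 1: P' = (I − K·H)·P̄ = [411757/20441 402751/20441; 402751/20441 398832/20441]
step 2: x̄ = F·x = [-44298/20441, -26782/20441]
step 2: P̄ = F·P·Fᵀ + Q = [6562033/20441 3245107/20441; 3245107/20441 1718296/20441]
step 2: y = z − H·x̄ = [-96355/20441]
step 2: S = H·P̄·Hᵀ + R = [7180901/20441]
step 2: K = P̄·Hᵀ·S⁻¹ = [-6633852/7180901; -234894/552377]
step 2: x' = x̄ + K·y = [2244126/1025843, 54788/78911]
step 2: P' = (I − K·H)·P̄ = [152307469/7180901 11460811/552377; 11460811/552377 11343364/552377]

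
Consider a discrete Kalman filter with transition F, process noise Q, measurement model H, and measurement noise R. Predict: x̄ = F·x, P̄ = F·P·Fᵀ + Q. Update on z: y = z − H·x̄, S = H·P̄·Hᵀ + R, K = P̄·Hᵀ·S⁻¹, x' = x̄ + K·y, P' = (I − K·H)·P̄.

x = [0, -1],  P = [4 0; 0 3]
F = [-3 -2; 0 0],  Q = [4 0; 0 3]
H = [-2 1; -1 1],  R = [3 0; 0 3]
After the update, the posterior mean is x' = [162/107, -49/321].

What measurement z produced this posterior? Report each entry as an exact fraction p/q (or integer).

x̄ = F·x = [2, 0]
P̄ = F·P·Fᵀ + Q = [52 0; 0 3]
S = H·P̄·Hᵀ + R = [214 107; 107 58]
K = P̄·Hᵀ·S⁻¹ = [-52/107 0; -49/321 1/3]
x' − x̄ = [-52/107, -49/321] = K·y
y = (KᵀK)⁻¹·Kᵀ·(x' − x̄) = [1, 0]
z = y + H·x̄ = [1, 0] + [-4, -2] = [-3, -2]

z = [-3, -2]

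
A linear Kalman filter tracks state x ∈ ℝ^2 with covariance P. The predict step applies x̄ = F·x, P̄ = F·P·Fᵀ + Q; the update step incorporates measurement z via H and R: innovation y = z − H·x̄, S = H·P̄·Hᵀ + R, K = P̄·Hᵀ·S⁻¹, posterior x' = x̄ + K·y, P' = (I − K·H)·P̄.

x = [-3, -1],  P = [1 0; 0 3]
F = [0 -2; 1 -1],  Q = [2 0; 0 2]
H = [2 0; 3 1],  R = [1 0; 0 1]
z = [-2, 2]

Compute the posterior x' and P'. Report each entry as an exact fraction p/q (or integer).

x' = [-2/139, 130/139]
P' = [62/417 -46/139; -46/139 210/139]

x̄ = F·x = [2, -2]
P̄ = F·P·Fᵀ + Q = [14 6; 6 6]
y = z − H·x̄ = [-6, -2]
S = H·P̄·Hᵀ + R = [57 96; 96 169]
K = P̄·Hᵀ·S⁻¹ = [124/417 16/139; -92/139 72/139]
x' = x̄ + K·y = [-2/139, 130/139]
P' = (I − K·H)·P̄ = [62/417 -46/139; -46/139 210/139]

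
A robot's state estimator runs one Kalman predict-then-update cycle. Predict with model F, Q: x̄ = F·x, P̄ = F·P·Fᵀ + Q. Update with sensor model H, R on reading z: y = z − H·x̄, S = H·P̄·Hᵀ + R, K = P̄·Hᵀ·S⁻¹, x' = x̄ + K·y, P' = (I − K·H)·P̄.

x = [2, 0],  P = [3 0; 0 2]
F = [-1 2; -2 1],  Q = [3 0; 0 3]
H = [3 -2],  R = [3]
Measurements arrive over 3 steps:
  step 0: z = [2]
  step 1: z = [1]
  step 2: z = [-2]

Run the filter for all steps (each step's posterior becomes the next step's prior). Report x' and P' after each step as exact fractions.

step 0: x' = [-2, -4], P' = [54/7 78/7; 78/7 1293/77]
step 1: x' = [-7489/10460, -3933/2615], P' = [18741/10460 5937/2615; 5937/2615 9216/2615]
step 2: x' = [-145523/137541, -72494/137541], P' = [241951/137541 309124/137541; 309124/137541 483523/137541]

step 0: x̄ = F·x = [-2, -4]
step 0: P̄ = F·P·Fᵀ + Q = [14 10; 10 17]
step 0: y = z − H·x̄ = [0]
step 0: S = H·P̄·Hᵀ + R = [77]
step 0: K = P̄·Hᵀ·S⁻¹ = [2/7; -4/77]
step 0: x' = x̄ + K·y = [-2, -4]
step 0: P' = (I − K·H)·P̄ = [54/7 78/7; 78/7 1293/77]
step 1: x̄ = F·x = [-6, 0]
step 1: P̄ = F·P·Fᵀ + Q = [2565/77 -516/77; -516/77 468/77]
step 1: y = z − H·x̄ = [19]
step 1: S = H·P̄·Hᵀ + R = [31380/77]
step 1: K = P̄·Hᵀ·S⁻¹ = [2909/10460; -207/2615]
step 1: x' = x̄ + K·y = [-7489/10460, -3933/2615]
step 1: P' = (I − K·H)·P̄ = [18741/10460 5937/2615; 5937/2615 9216/2615]
step 2: x̄ = F·x = [-4795/2092, -377/5230]
step 2: P̄ = F·P·Fᵀ + Q = [20517/2092 -753/1046; -753/1046 12054/2615]
step 2: y = z − H·x̄ = [49497/10460]
step 2: S = H·P̄·Hᵀ + R = [1237869/10460]
step 2: K = P̄·Hᵀ·S⁻¹ = [107605/412623; -39674/412623]
step 2: x' = x̄ + K·y = [-145523/137541, -72494/137541]
step 2: P' = (I − K·H)·P̄ = [241951/137541 309124/137541; 309124/137541 483523/137541]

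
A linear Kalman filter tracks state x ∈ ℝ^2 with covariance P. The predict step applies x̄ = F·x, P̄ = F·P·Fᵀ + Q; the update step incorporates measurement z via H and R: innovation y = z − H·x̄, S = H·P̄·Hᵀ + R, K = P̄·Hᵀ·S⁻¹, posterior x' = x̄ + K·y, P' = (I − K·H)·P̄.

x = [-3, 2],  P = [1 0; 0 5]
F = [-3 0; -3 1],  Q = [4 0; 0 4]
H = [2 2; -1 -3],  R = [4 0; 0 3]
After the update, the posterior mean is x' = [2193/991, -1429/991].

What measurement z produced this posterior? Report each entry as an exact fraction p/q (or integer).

z = [2, 3]

x̄ = F·x = [9, 11]
P̄ = F·P·Fᵀ + Q = [13 9; 9 18]
S = H·P̄·Hᵀ + R = [200 -206; -206 232]
K = P̄·Hᵀ·S⁻¹ = [492/991 266/991; -225/1982 -369/991]
x' − x̄ = [-6726/991, -12330/991] = K·y
y = (KᵀK)⁻¹·Kᵀ·(x' − x̄) = [-38, 45]
z = y + H·x̄ = [-38, 45] + [40, -42] = [2, 3]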